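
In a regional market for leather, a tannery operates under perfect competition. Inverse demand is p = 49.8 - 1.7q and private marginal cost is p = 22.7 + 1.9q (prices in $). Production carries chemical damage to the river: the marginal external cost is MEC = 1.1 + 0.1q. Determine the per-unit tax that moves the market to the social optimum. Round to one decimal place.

tax = $1.8 per unit

Social marginal cost = private MC + MEC = 23.8 + 2.0q.
Set SMC = demand: 23.8 + 2.0q = 49.8 - 1.7q → q* = 7.0270.
The Pigouvian tax equals MEC at q*: 1.1 + 0.1×7.0270 = 1.8027.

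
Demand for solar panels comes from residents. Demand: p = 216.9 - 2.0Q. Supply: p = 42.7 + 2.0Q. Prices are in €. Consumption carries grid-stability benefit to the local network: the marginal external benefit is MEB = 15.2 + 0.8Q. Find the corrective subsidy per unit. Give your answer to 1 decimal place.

subsidy = €62.6 per unit

Social marginal benefit = demand + MEB = 232.1 - 1.2Q.
Set SMB = MC: 232.1 - 1.2Q = 42.7 + 2.0Q → Q* = 59.1875.
The Pigouvian subsidy equals MEB at Q*: 15.2 + 0.8×59.1875 = 62.5500.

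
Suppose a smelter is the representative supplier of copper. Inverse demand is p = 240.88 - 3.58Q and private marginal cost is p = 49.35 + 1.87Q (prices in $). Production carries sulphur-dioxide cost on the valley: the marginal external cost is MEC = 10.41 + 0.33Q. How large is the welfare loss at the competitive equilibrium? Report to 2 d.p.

Market equilibrium (private): 49.35 + 1.87Q = 240.88 - 3.58Q → Q_m = 35.1431.
Social marginal cost = private MC + MEC = 59.76 + 2.20Q.
Set SMC = demand: 59.76 + 2.20Q = 240.88 - 3.58Q → Q* = 31.3356.
The loss is the area between SMC and demand from Q* to Q_m; with linear curves that's a triangle of height MEC(Q_m).
DWL = ½ × 3.8075 × 22.0072 = 41.8962.

DWL = $41.90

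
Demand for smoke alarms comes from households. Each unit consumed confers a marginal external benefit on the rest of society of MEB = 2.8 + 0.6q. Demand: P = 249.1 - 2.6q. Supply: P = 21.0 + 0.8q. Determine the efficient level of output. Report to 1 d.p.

Social marginal benefit = demand + MEB = 251.9 - 2.0q.
Set SMB = MC: 251.9 - 2.0q = 21.0 + 0.8q → q* = 82.4643.

q* = 82.5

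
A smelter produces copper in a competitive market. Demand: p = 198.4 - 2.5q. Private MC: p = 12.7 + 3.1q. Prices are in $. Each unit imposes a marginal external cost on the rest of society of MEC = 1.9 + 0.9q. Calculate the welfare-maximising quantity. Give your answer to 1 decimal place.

Social marginal cost = private MC + MEC = 14.6 + 4.0q.
Set SMC = demand: 14.6 + 4.0q = 198.4 - 2.5q → q* = 28.2769.

q* = 28.3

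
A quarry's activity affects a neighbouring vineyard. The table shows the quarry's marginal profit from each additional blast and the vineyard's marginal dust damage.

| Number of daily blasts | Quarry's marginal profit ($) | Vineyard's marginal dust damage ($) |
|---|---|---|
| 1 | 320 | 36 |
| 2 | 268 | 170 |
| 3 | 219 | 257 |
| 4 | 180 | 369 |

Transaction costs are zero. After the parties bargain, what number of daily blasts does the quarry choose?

2

Bargaining reaches the level where marginal profit last exceeds marginal dust damage.
That holds through level 2 (268 ≥ 170) but not at 3 (219 < 257).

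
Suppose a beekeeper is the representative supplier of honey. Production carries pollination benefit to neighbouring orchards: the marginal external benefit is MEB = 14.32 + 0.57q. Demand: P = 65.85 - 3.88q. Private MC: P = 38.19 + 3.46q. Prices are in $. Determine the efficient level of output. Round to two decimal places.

q* = 6.20

Social marginal cost = private MC − MEB = 23.87 + 2.89q.
Set SMC = demand: 23.87 + 2.89q = 65.85 - 3.88q → q* = 6.2009.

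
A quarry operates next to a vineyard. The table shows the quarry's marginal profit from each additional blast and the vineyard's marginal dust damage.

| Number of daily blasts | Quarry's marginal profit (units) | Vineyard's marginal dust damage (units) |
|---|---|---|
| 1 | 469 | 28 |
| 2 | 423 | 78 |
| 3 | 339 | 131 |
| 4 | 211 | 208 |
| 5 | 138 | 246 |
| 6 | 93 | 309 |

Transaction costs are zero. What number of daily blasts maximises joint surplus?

4

Bargaining reaches the level where marginal profit last exceeds marginal dust damage.
That holds through level 4 (211 ≥ 208) but not at 5 (138 < 246).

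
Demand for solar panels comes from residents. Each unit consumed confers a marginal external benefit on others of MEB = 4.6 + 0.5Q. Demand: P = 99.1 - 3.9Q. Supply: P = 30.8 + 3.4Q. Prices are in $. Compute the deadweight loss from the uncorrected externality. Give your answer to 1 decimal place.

Market equilibrium (private): 30.8 + 3.4Q = 99.1 - 3.9Q → Q_m = 9.3562.
Social marginal benefit = demand + MEB = 103.7 - 3.4Q.
Set SMB = MC: 103.7 - 3.4Q = 30.8 + 3.4Q → Q* = 10.7206.
Between Q* and Q_m the wedge SMB − MC runs linearly from 0 to MEB(Q_m), so the loss is a triangle.
DWL = ½ × 1.3644 × 9.2781 = 6.3295.

DWL = $6.3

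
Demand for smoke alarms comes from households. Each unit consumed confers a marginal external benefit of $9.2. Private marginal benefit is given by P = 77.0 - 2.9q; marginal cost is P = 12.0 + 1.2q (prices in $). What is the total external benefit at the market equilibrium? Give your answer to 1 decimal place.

Market equilibrium (private): 12.0 + 1.2q = 77.0 - 2.9q → q_m = 15.8537.
Total external benefit = MEB × q_m = 9.2 × 15.8537 = 145.8540.

$145.9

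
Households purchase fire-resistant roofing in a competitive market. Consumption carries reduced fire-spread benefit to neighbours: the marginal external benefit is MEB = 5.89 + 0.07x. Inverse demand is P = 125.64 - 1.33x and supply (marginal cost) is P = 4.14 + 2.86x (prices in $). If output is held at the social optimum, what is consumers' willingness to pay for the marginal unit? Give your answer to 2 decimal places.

Social marginal benefit = demand + MEB = 131.53 - 1.26x.
Set SMB = MC: 131.53 - 1.26x = 4.14 + 2.86x → x* = 30.9199.
Consumer price on the demand curve at x*: 125.64 − 1.33×30.9199 = 84.5165.

P = $84.52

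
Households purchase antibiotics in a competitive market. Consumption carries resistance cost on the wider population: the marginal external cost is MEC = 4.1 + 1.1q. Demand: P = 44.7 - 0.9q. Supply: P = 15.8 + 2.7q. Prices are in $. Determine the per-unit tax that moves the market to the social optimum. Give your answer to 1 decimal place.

Social marginal benefit = demand − MEC = 40.6 - 2.0q.
Set SMB = MC: 40.6 - 2.0q = 15.8 + 2.7q → q* = 5.2766.
The Pigouvian tax equals MEC at q*: 4.1 + 1.1×5.2766 = 9.9043.

tax = $9.9 per unit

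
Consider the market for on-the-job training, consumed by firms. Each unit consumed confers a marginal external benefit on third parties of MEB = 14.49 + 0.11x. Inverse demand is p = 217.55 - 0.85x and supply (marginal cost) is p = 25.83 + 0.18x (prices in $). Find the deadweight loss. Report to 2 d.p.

DWL = $664.43

Market equilibrium (private): 25.83 + 0.18x = 217.55 - 0.85x → x_m = 186.1359.
Social marginal benefit = demand + MEB = 232.04 - 0.74x.
Set SMB = MC: 232.04 - 0.74x = 25.83 + 0.18x → x* = 224.1413.
The loss is the area between SMB and MC from x* to x_m; with linear curves that's a triangle of height MEB(x_m).
DWL = ½ × 38.0054 × 34.9650 = 664.4294.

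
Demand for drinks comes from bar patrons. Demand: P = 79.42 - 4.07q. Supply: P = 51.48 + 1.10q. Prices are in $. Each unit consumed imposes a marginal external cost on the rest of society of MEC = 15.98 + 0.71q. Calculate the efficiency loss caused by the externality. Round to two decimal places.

DWL = $33.39

Market equilibrium (private): 51.48 + 1.10q = 79.42 - 4.07q → q_m = 5.4043.
Social marginal benefit = demand − MEC = 63.44 - 4.78q.
Set SMB = MC: 63.44 - 4.78q = 51.48 + 1.10q → q* = 2.0340.
The loss is the area between SMB and MC from q* to q_m; with linear curves that's a triangle of height MEC(q_m).
DWL = ½ × 3.3703 × 19.8170 = 33.3946.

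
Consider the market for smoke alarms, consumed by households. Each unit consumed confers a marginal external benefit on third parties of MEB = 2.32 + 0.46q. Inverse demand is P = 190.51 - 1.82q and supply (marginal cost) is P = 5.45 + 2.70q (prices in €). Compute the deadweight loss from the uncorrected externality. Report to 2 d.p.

DWL = €55.11

Market equilibrium (private): 5.45 + 2.70q = 190.51 - 1.82q → q_m = 40.9425.
Social marginal benefit = demand + MEB = 192.83 - 1.36q.
Set SMB = MC: 192.83 - 1.36q = 5.45 + 2.70q → q* = 46.1527.
The loss is the area between SMB and MC from q* to q_m; with linear curves that's a triangle of height MEB(q_m).
DWL = ½ × 5.2102 × 21.1535 = 55.1070.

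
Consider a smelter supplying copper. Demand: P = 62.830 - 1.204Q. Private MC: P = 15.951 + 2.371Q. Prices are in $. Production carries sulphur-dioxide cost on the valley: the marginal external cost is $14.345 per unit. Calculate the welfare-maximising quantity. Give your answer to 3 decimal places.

Q* = 9.100

Social marginal cost = private MC + MEC = 30.296 + 2.371Q.
Set SMC = demand: 30.296 + 2.371Q = 62.830 - 1.204Q → Q* = 9.1004.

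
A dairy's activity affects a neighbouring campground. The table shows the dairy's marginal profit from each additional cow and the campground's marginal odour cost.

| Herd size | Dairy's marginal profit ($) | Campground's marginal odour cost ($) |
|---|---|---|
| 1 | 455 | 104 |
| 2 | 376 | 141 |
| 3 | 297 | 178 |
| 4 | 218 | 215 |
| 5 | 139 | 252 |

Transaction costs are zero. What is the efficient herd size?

Bargaining reaches the level where marginal profit last exceeds marginal odour cost.
That holds through level 4 (218 ≥ 215) but not at 5 (139 < 252).

4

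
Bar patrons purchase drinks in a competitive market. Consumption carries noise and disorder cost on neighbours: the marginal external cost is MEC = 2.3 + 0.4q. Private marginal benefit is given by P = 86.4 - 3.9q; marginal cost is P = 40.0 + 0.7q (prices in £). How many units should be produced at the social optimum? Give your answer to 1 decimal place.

Social marginal benefit = demand − MEC = 84.1 - 4.3q.
Set SMB = MC: 84.1 - 4.3q = 40.0 + 0.7q → q* = 8.8200.

q* = 8.8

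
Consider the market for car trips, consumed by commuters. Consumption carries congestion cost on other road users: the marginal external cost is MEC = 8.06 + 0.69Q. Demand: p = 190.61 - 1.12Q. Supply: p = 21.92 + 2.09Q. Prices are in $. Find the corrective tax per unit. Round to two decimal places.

Social marginal benefit = demand − MEC = 182.55 - 1.81Q.
Set SMB = MC: 182.55 - 1.81Q = 21.92 + 2.09Q → Q* = 41.1872.
The Pigouvian tax equals MEC at Q*: 8.06 + 0.69×41.1872 = 36.4792.

tax = $36.48 per unit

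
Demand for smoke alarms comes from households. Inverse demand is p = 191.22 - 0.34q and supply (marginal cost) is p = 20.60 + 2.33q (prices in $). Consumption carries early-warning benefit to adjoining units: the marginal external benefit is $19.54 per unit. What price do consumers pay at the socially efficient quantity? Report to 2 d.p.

P = $167.00

Social marginal benefit = demand + MEB = 210.76 - 0.34q.
Set SMB = MC: 210.76 - 0.34q = 20.60 + 2.33q → q* = 71.2210.
Consumer price on the demand curve at q*: 191.22 − 0.34×71.2210 = 167.0049.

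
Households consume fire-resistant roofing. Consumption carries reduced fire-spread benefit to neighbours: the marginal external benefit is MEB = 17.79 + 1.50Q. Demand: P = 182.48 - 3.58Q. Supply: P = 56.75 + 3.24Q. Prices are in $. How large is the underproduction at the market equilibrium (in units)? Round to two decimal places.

Market equilibrium (private): 56.75 + 3.24Q = 182.48 - 3.58Q → Q_m = 18.4355.
Social marginal benefit = demand + MEB = 200.27 - 2.08Q.
Set SMB = MC: 200.27 - 2.08Q = 56.75 + 3.24Q → Q* = 26.9774.
Gap = |18.4355 − 26.9774| = 8.5419.

8.54 units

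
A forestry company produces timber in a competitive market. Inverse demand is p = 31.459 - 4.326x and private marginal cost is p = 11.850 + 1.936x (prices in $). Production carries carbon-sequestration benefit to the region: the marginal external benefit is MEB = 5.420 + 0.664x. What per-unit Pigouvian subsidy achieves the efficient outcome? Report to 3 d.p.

Social marginal cost = private MC − MEB = 6.430 + 1.272x.
Set SMC = demand: 6.430 + 1.272x = 31.459 - 4.326x → x* = 4.4711.
The Pigouvian subsidy equals MEB at x*: 5.420 + 0.664×4.4711 = 8.3888.

subsidy = $8.389 per unit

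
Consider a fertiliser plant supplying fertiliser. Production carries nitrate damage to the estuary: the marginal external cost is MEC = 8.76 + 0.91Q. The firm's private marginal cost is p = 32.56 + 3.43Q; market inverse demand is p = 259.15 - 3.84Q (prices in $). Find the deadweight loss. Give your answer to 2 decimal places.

DWL = $84.24

Market equilibrium (private): 32.56 + 3.43Q = 259.15 - 3.84Q → Q_m = 31.1678.
Social marginal cost = private MC + MEC = 41.32 + 4.34Q.
Set SMC = demand: 41.32 + 4.34Q = 259.15 - 3.84Q → Q* = 26.6296.
Between Q* and Q_m the wedge SMC − demand runs linearly from 0 to MEC(Q_m), so the loss is a triangle.
DWL = ½ × 4.5382 × 37.1227 = 84.2351.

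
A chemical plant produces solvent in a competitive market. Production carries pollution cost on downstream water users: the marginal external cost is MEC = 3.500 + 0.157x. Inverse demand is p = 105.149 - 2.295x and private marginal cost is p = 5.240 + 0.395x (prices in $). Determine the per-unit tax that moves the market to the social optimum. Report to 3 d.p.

Social marginal cost = private MC + MEC = 8.740 + 0.552x.
Set SMC = demand: 8.740 + 0.552x = 105.149 - 2.295x → x* = 33.8634.
The Pigouvian tax equals MEC at x*: 3.500 + 0.157×33.8634 = 8.8166.

tax = $8.817 per unit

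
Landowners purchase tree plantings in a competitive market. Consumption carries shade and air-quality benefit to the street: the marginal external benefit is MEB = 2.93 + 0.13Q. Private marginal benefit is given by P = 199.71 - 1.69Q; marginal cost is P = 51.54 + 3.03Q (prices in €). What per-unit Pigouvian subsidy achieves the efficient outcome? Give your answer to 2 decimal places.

Social marginal benefit = demand + MEB = 202.64 - 1.56Q.
Set SMB = MC: 202.64 - 1.56Q = 51.54 + 3.03Q → Q* = 32.9194.
The Pigouvian subsidy equals MEB at Q*: 2.93 + 0.13×32.9194 = 7.2095.

subsidy = €7.21 per unit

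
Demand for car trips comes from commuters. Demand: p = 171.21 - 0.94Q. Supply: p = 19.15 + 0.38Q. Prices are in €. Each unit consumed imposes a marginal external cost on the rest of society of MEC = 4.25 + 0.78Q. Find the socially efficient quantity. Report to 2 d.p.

Q* = 70.39

Social marginal benefit = demand − MEC = 166.96 - 1.72Q.
Set SMB = MC: 166.96 - 1.72Q = 19.15 + 0.38Q → Q* = 70.3857.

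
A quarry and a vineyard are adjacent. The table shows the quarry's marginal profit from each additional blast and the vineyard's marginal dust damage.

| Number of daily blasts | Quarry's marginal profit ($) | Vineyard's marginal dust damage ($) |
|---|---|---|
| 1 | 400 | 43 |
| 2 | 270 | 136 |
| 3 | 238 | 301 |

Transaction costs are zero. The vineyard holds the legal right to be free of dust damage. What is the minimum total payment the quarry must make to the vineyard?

Efficient level: marginal profit ≥ marginal dust damage through level 2, so k* = 2.
With the vineyard holding the right, the quarry must at least compensate total damage at k*: 43 + 136 = 179.

$179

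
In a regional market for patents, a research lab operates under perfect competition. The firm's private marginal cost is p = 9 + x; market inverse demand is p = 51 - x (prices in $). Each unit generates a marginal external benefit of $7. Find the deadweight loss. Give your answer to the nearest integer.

DWL = $12

Market equilibrium (private): 9 + x = 51 - x → x_m = 21.0000.
Social marginal cost = private MC − MEB = 2 + x.
Set SMC = demand: 2 + x = 51 - x → x* = 24.5000.
Height of the DWL triangle at x_m is demand(x_m) − SMC(x_m) = MEB(x_m) = 7.0000.
DWL = ½ × 3.5000 × 7.0000 = 12.2500.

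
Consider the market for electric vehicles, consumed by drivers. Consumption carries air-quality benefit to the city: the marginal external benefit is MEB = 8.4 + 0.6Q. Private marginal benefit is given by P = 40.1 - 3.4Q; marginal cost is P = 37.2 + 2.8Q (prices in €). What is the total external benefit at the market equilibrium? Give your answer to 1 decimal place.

€4.0

Market equilibrium (private): 37.2 + 2.8Q = 40.1 - 3.4Q → Q_m = 0.4677.
Total external benefit = ∫₀^{Q_m} (8.4 + 0.6Q) dQ = 8.4×0.4677 + ½×0.6×0.4677² = 3.9943.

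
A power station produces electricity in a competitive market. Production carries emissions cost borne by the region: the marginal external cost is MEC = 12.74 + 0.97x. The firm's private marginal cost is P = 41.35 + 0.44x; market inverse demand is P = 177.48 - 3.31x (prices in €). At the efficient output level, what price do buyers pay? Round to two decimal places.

P = €90.95

Social marginal cost = private MC + MEC = 54.09 + 1.41x.
Set SMC = demand: 54.09 + 1.41x = 177.48 - 3.31x → x* = 26.1419.
Consumer price on the demand curve at x*: 177.48 − 3.31×26.1419 = 90.9503.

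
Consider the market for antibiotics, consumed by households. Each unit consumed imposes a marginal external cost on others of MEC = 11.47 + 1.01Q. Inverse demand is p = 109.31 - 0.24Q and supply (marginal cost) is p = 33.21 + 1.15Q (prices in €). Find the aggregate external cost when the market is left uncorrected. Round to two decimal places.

Market equilibrium (private): 33.21 + 1.15Q = 109.31 - 0.24Q → Q_m = 54.7482.
Total external cost = ∫₀^{Q_m} (11.47 + 1.01Q) dQ = 11.47×54.7482 + ½×1.01×54.7482² = 2141.6314.

€2141.63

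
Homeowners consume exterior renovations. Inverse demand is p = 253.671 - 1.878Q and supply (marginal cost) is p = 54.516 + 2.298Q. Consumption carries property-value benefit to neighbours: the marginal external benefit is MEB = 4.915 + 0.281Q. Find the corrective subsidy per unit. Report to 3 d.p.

subsidy = 19.637 per unit

Social marginal benefit = demand + MEB = 258.586 - 1.597Q.
Set SMB = MC: 258.586 - 1.597Q = 54.516 + 2.298Q → Q* = 52.3928.
The Pigouvian subsidy equals MEB at Q*: 4.915 + 0.281×52.3928 = 19.6374.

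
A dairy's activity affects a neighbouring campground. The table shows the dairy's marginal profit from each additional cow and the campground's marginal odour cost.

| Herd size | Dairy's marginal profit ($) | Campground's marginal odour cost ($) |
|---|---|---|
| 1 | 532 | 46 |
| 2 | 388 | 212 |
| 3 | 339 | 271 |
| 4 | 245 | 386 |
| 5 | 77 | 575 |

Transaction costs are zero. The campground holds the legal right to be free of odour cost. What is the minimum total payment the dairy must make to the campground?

$529

Efficient level: marginal profit ≥ marginal odour cost through level 3, so k* = 3.
With the campground holding the right, the dairy must at least compensate total damage at k*: 46 + 212 + 271 = 529.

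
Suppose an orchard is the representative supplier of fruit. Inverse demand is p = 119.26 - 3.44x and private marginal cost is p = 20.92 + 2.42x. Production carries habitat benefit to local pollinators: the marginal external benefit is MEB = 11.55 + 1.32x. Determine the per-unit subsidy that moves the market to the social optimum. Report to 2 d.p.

subsidy = 43.50 per unit

Social marginal cost = private MC − MEB = 9.37 + 1.10x.
Set SMC = demand: 9.37 + 1.10x = 119.26 - 3.44x → x* = 24.2048.
The Pigouvian subsidy equals MEB at x*: 11.55 + 1.32×24.2048 = 43.5003.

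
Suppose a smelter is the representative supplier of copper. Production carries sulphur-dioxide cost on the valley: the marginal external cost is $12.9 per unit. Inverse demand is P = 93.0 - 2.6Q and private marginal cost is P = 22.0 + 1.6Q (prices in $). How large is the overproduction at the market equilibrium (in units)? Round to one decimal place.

3.1 units

Market equilibrium (private): 22.0 + 1.6Q = 93.0 - 2.6Q → Q_m = 16.9048.
Social marginal cost = private MC + MEC = 34.9 + 1.6Q.
Set SMC = demand: 34.9 + 1.6Q = 93.0 - 2.6Q → Q* = 13.8333.
Gap = |16.9048 − 13.8333| = 3.0715.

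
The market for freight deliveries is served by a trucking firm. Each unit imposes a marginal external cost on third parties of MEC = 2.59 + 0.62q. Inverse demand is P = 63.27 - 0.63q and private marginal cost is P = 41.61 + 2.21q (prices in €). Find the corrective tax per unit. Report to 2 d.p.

tax = €6.01 per unit

Social marginal cost = private MC + MEC = 44.20 + 2.83q.
Set SMC = demand: 44.20 + 2.83q = 63.27 - 0.63q → q* = 5.5116.
The Pigouvian tax equals MEC at q*: 2.59 + 0.62×5.5116 = 6.0072.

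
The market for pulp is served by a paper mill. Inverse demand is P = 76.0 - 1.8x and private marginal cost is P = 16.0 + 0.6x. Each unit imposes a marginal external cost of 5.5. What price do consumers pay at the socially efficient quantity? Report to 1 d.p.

P = 35.1

Social marginal cost = private MC + MEC = 21.5 + 0.6x.
Set SMC = demand: 21.5 + 0.6x = 76.0 - 1.8x → x* = 22.7083.
Consumer price on the demand curve at x*: 76.0 − 1.8×22.7083 = 35.1251.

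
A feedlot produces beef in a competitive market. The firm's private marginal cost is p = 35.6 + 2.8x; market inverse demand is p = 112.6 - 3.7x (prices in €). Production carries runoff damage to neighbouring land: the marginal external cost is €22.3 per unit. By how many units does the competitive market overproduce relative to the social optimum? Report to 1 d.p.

3.4 units

Market equilibrium (private): 35.6 + 2.8x = 112.6 - 3.7x → x_m = 11.8462.
Social marginal cost = private MC + MEC = 57.9 + 2.8x.
Set SMC = demand: 57.9 + 2.8x = 112.6 - 3.7x → x* = 8.4154.
Gap = |11.8462 − 8.4154| = 3.4308.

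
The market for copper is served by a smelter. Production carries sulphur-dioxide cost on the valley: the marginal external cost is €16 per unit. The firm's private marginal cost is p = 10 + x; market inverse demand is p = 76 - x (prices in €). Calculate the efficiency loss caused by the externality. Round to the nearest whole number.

Market equilibrium (private): 10 + x = 76 - x → x_m = 33.0000.
Social marginal cost = private MC + MEC = 26 + x.
Set SMC = demand: 26 + x = 76 - x → x* = 25.0000.
Height of the DWL triangle at x_m is SMC(x_m) − demand(x_m) = MEC(x_m) = 16.0000.
DWL = ½ × 8.0000 × 16.0000 = 64.0000.

DWL = €64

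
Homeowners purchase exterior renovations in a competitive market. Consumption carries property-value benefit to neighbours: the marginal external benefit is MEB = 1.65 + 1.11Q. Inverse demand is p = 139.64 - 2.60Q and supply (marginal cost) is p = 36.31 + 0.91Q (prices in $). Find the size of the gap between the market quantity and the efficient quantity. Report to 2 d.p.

Market equilibrium (private): 36.31 + 0.91Q = 139.64 - 2.60Q → Q_m = 29.4387.
Social marginal benefit = demand + MEB = 141.29 - 1.49Q.
Set SMB = MC: 141.29 - 1.49Q = 36.31 + 0.91Q → Q* = 43.7417.
Gap = |29.4387 − 43.7417| = 14.3030.

14.30 units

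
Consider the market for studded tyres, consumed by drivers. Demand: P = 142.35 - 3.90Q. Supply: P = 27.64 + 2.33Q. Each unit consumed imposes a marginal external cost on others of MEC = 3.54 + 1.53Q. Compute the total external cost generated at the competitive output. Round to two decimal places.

324.53

Market equilibrium (private): 27.64 + 2.33Q = 142.35 - 3.90Q → Q_m = 18.4125.
Total external cost = ∫₀^{Q_m} (3.54 + 1.53Q) dQ = 3.54×18.4125 + ½×1.53×18.4125² = 324.5307.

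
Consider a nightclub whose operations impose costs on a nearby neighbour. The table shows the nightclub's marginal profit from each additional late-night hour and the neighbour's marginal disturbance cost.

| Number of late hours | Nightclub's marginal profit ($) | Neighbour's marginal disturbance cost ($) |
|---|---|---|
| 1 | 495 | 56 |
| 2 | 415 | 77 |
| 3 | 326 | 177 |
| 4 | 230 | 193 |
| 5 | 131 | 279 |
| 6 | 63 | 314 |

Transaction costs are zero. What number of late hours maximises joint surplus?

4

Bargaining reaches the level where marginal profit last exceeds marginal disturbance cost.
That holds through level 4 (230 ≥ 193) but not at 5 (131 < 279).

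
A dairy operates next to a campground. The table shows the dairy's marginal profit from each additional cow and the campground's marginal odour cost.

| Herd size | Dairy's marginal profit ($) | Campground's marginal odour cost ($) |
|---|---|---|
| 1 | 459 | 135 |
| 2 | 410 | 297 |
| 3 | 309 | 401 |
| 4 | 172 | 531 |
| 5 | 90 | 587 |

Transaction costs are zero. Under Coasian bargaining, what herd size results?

Bargaining reaches the level where marginal profit last exceeds marginal odour cost.
That holds through level 2 (410 ≥ 297) but not at 3 (309 < 401).

2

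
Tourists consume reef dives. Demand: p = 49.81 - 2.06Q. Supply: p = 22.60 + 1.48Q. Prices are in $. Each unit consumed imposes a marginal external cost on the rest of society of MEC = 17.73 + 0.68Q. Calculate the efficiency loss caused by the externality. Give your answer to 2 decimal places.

DWL = $62.44

Market equilibrium (private): 22.60 + 1.48Q = 49.81 - 2.06Q → Q_m = 7.6864.
Social marginal benefit = demand − MEC = 32.08 - 2.74Q.
Set SMB = MC: 32.08 - 2.74Q = 22.60 + 1.48Q → Q* = 2.2464.
Height of the DWL triangle at Q_m is MC(Q_m) − SMB(Q_m) = MEC(Q_m) = 22.9568.
DWL = ½ × 5.4400 × 22.9568 = 62.4425.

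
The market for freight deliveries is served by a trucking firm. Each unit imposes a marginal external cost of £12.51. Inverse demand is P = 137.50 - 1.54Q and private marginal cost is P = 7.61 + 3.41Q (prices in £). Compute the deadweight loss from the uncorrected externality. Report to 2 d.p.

DWL = £15.81

Market equilibrium (private): 7.61 + 3.41Q = 137.50 - 1.54Q → Q_m = 26.2404.
Social marginal cost = private MC + MEC = 20.12 + 3.41Q.
Set SMC = demand: 20.12 + 3.41Q = 137.50 - 1.54Q → Q* = 23.7131.
Between Q* and Q_m the wedge SMC − demand runs linearly from 0 to MEC(Q_m), so the loss is a triangle.
DWL = ½ × 2.5273 × 12.5100 = 15.8083.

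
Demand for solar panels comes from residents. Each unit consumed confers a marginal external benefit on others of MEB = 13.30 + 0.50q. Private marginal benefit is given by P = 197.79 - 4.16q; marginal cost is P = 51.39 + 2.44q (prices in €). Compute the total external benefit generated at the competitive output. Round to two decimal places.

Market equilibrium (private): 51.39 + 2.44q = 197.79 - 4.16q → q_m = 22.1818.
Total external benefit = ∫₀^{q_m} (13.30 + 0.50q) dq = 13.30×22.1818 + ½×0.50×22.1818² = 418.0260.

€418.03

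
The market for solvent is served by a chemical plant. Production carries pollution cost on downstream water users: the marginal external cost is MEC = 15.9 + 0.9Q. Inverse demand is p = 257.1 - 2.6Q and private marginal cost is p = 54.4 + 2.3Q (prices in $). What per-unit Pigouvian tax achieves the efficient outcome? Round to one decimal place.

Social marginal cost = private MC + MEC = 70.3 + 3.2Q.
Set SMC = demand: 70.3 + 3.2Q = 257.1 - 2.6Q → Q* = 32.2069.
The Pigouvian tax equals MEC at Q*: 15.9 + 0.9×32.2069 = 44.8862.

tax = $44.9 per unit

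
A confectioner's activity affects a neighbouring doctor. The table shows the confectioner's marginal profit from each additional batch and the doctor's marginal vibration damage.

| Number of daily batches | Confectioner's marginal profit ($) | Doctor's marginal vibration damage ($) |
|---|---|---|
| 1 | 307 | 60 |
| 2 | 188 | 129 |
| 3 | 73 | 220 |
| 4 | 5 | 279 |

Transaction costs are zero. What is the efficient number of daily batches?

2

Bargaining reaches the level where marginal profit last exceeds marginal vibration damage.
That holds through level 2 (188 ≥ 129) but not at 3 (73 < 220).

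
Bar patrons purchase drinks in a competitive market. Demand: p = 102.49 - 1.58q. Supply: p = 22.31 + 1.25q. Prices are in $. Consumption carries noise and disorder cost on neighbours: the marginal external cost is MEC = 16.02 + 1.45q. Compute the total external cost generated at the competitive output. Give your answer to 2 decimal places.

$1035.85

Market equilibrium (private): 22.31 + 1.25q = 102.49 - 1.58q → q_m = 28.3322.
Total external cost = ∫₀^{q_m} (16.02 + 1.45q) dq = 16.02×28.3322 + ½×1.45×28.3322² = 1035.8492.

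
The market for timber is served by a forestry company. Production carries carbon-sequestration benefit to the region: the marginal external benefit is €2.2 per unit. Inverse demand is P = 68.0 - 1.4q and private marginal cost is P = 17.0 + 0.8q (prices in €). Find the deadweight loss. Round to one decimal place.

DWL = €1.1

Market equilibrium (private): 17.0 + 0.8q = 68.0 - 1.4q → q_m = 23.1818.
Social marginal cost = private MC − MEB = 14.8 + 0.8q.
Set SMC = demand: 14.8 + 0.8q = 68.0 - 1.4q → q* = 24.1818.
Height of the DWL triangle at q_m is demand(q_m) − SMC(q_m) = MEB(q_m) = 2.2000.
DWL = ½ × 1.0000 × 2.2000 = 1.1000.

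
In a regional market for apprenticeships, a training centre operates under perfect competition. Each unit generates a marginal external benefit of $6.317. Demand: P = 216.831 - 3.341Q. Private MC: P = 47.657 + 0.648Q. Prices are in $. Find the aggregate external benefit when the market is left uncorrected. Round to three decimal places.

$267.905

Market equilibrium (private): 47.657 + 0.648Q = 216.831 - 3.341Q → Q_m = 42.4101.
Total external benefit = MEB × Q_m = 6.317 × 42.4101 = 267.9046.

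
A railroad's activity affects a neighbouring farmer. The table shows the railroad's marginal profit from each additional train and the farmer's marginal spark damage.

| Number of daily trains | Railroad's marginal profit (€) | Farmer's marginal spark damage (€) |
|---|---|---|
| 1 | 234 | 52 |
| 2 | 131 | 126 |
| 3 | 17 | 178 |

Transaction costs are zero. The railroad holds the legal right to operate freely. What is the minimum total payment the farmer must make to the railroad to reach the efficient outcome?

Left alone the railroad would choose level 3 (marginal profit stays positive).
Efficient level: k* = 2 (marginal profit ≥ marginal spark damage through 2).
The farmer must at least cover the railroad's forgone profit from cutting 3→2: 17 = 17.

€17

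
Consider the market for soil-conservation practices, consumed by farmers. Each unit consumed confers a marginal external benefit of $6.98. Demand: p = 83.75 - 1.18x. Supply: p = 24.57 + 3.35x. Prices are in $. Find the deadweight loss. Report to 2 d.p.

DWL = $5.38

Market equilibrium (private): 24.57 + 3.35x = 83.75 - 1.18x → x_m = 13.0640.
Social marginal benefit = demand + MEB = 90.73 - 1.18x.
Set SMB = MC: 90.73 - 1.18x = 24.57 + 3.35x → x* = 14.6049.
Between x* and x_m the wedge SMB − MC runs linearly from 0 to MEB(x_m), so the loss is a triangle.
DWL = ½ × 1.5409 × 6.9800 = 5.3777.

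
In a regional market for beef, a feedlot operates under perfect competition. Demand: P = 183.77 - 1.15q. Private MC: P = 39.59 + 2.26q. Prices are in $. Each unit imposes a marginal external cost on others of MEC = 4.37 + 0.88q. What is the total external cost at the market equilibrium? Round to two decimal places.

Market equilibrium (private): 39.59 + 2.26q = 183.77 - 1.15q → q_m = 42.2815.
Total external cost = ∫₀^{q_m} (4.37 + 0.88q) dq = 4.37×42.2815 + ½×0.88×42.2815² = 971.3693.

$971.37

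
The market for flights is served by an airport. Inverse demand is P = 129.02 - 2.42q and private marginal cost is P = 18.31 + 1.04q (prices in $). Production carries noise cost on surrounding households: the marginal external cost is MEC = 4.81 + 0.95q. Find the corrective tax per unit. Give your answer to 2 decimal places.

tax = $27.62 per unit

Social marginal cost = private MC + MEC = 23.12 + 1.99q.
Set SMC = demand: 23.12 + 1.99q = 129.02 - 2.42q → q* = 24.0136.
The Pigouvian tax equals MEC at q*: 4.81 + 0.95×24.0136 = 27.6229.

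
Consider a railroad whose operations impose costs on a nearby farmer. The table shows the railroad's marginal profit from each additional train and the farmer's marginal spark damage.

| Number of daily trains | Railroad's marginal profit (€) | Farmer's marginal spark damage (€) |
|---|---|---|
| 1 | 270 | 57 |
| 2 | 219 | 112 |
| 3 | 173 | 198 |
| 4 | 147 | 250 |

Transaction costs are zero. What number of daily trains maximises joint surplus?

2

Bargaining reaches the level where marginal profit last exceeds marginal spark damage.
That holds through level 2 (219 ≥ 112) but not at 3 (173 < 198).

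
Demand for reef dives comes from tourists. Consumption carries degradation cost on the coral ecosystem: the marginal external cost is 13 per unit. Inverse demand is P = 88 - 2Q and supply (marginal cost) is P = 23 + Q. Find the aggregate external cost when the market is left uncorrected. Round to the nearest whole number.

282

Market equilibrium (private): 23 + Q = 88 - 2Q → Q_m = 21.6667.
Total external cost = MEC × Q_m = 13 × 21.6667 = 281.6671.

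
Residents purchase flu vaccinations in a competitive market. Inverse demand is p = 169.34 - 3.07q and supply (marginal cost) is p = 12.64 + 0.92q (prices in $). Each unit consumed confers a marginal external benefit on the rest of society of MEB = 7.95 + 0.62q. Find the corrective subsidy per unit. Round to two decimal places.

Social marginal benefit = demand + MEB = 177.29 - 2.45q.
Set SMB = MC: 177.29 - 2.45q = 12.64 + 0.92q → q* = 48.8576.
The Pigouvian subsidy equals MEB at q*: 7.95 + 0.62×48.8576 = 38.2417.

subsidy = $38.24 per unit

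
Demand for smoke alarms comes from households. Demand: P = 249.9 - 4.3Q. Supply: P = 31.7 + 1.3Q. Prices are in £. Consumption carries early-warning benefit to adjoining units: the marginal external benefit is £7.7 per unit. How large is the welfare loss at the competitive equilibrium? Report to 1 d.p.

Market equilibrium (private): 31.7 + 1.3Q = 249.9 - 4.3Q → Q_m = 38.9643.
Social marginal benefit = demand + MEB = 257.6 - 4.3Q.
Set SMB = MC: 257.6 - 4.3Q = 31.7 + 1.3Q → Q* = 40.3393.
Between Q* and Q_m the wedge SMB − MC runs linearly from 0 to MEB(Q_m), so the loss is a triangle.
DWL = ½ × 1.3750 × 7.7000 = 5.2938.

DWL = £5.3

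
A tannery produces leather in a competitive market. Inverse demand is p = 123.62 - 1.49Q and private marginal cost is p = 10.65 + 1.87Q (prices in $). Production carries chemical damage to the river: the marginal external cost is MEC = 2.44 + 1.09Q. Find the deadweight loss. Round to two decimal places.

DWL = $171.67

Market equilibrium (private): 10.65 + 1.87Q = 123.62 - 1.49Q → Q_m = 33.6220.
Social marginal cost = private MC + MEC = 13.09 + 2.96Q.
Set SMC = demand: 13.09 + 2.96Q = 123.62 - 1.49Q → Q* = 24.8382.
The loss is the area between SMC and demand from Q* to Q_m; with linear curves that's a triangle of height MEC(Q_m).
DWL = ½ × 8.7838 × 39.0880 = 171.6706.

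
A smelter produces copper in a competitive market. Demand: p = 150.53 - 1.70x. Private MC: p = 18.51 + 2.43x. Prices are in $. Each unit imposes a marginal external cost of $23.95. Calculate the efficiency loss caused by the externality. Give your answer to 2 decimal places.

Market equilibrium (private): 18.51 + 2.43x = 150.53 - 1.70x → x_m = 31.9661.
Social marginal cost = private MC + MEC = 42.46 + 2.43x.
Set SMC = demand: 42.46 + 2.43x = 150.53 - 1.70x → x* = 26.1671.
The loss is the area between SMC and demand from x* to x_m; with linear curves that's a triangle of height MEC(x_m).
DWL = ½ × 5.7990 × 23.9500 = 69.4430.

DWL = $69.44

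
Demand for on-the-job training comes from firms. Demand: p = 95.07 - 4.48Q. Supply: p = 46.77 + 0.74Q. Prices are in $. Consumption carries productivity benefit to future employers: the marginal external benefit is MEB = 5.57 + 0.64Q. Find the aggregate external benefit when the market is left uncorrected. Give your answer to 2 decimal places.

$78.94

Market equilibrium (private): 46.77 + 0.74Q = 95.07 - 4.48Q → Q_m = 9.2529.
Total external benefit = ∫₀^{Q_m} (5.57 + 0.64Q) dQ = 5.57×9.2529 + ½×0.64×9.2529² = 78.9358.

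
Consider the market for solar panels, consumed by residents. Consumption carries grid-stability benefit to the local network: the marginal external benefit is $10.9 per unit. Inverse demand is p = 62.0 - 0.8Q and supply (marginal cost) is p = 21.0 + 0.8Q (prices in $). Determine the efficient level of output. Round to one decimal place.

Social marginal benefit = demand + MEB = 72.9 - 0.8Q.
Set SMB = MC: 72.9 - 0.8Q = 21.0 + 0.8Q → Q* = 32.4375.

Q* = 32.4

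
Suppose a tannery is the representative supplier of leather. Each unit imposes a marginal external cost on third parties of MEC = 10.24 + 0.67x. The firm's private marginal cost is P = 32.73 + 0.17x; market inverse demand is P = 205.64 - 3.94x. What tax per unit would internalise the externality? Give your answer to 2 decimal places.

Social marginal cost = private MC + MEC = 42.97 + 0.84x.
Set SMC = demand: 42.97 + 0.84x = 205.64 - 3.94x → x* = 34.0314.
The Pigouvian tax equals MEC at x*: 10.24 + 0.67×34.0314 = 33.0410.

tax = 33.04 per unit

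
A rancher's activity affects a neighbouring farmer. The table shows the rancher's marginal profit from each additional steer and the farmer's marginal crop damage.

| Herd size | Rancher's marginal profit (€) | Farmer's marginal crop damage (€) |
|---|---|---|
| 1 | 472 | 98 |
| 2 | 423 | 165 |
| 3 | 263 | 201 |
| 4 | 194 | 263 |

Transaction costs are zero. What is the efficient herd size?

Bargaining reaches the level where marginal profit last exceeds marginal crop damage.
That holds through level 3 (263 ≥ 201) but not at 4 (194 < 263).

3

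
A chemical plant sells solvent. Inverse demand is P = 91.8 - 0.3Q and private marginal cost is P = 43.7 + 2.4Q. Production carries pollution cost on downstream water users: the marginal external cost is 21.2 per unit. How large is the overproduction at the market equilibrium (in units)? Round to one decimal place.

7.9 units

Market equilibrium (private): 43.7 + 2.4Q = 91.8 - 0.3Q → Q_m = 17.8148.
Social marginal cost = private MC + MEC = 64.9 + 2.4Q.
Set SMC = demand: 64.9 + 2.4Q = 91.8 - 0.3Q → Q* = 9.9630.
Gap = |17.8148 − 9.9630| = 7.8518.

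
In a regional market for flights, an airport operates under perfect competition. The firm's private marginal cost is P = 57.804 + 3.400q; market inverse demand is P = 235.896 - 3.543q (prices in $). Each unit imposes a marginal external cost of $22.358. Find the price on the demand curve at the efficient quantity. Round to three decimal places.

P = $156.425

Social marginal cost = private MC + MEC = 80.162 + 3.400q.
Set SMC = demand: 80.162 + 3.400q = 235.896 - 3.543q → q* = 22.4304.
Consumer price on the demand curve at q*: 235.896 − 3.543×22.4304 = 156.4251.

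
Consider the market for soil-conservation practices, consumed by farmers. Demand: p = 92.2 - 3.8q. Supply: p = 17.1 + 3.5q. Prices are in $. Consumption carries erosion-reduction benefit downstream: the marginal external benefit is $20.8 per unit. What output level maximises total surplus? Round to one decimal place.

q* = 13.1

Social marginal benefit = demand + MEB = 113.0 - 3.8q.
Set SMB = MC: 113.0 - 3.8q = 17.1 + 3.5q → q* = 13.1370.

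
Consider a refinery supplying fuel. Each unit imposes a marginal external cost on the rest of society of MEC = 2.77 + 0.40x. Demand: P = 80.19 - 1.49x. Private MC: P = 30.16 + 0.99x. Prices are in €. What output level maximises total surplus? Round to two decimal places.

x* = 16.41

Social marginal cost = private MC + MEC = 32.93 + 1.39x.
Set SMC = demand: 32.93 + 1.39x = 80.19 - 1.49x → x* = 16.4097.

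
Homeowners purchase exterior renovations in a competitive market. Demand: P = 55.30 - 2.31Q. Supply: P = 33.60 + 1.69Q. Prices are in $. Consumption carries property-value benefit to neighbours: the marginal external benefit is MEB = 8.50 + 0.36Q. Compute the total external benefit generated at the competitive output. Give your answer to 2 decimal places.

Market equilibrium (private): 33.60 + 1.69Q = 55.30 - 2.31Q → Q_m = 5.4250.
Total external benefit = ∫₀^{Q_m} (8.50 + 0.36Q) dQ = 8.50×5.4250 + ½×0.36×5.4250² = 51.4100.

$51.41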